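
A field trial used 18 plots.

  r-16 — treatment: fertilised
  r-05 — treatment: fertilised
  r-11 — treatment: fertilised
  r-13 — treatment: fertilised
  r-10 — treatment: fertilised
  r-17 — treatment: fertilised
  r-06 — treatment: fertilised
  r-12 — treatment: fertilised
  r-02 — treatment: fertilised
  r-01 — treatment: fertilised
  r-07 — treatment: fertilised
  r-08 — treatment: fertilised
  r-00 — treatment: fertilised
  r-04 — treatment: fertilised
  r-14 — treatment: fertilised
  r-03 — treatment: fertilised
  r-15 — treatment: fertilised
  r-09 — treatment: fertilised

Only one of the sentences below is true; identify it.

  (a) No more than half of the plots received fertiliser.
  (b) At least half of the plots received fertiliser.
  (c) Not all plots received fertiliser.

|A| = 18, |A ∩ B| = 18, |A ∖ B| = 0.
(a) requires |A ∩ B| ≤ |A ∖ B|: false.
(b) requires |A ∩ B| ≥ |A ∖ B|: true.
(c) requires A ⊄ B (|A ∖ B| ≥ 1): false.

(b)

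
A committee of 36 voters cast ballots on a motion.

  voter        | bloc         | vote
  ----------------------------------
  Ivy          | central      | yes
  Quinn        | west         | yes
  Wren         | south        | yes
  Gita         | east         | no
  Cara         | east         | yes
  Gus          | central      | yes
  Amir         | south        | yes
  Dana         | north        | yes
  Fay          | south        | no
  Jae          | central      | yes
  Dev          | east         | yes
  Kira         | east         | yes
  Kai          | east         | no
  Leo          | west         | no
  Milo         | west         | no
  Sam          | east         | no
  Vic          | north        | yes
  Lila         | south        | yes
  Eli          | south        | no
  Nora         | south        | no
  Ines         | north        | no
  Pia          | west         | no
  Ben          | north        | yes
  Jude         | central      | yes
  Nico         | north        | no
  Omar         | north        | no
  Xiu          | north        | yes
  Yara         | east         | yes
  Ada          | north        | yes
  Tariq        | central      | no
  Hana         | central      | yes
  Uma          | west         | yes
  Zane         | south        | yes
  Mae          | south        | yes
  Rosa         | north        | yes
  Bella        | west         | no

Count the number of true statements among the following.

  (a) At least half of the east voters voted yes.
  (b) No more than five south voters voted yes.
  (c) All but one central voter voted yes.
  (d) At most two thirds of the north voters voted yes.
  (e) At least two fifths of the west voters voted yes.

4

(a) east: |A| = 7, |A ∩ B| = 4; needs |A ∩ B| ≥ |A ∖ B| — true.
(b) south: |A| = 8, |A ∩ B| = 5; needs |A ∩ B| ≤ 5 — true.
(c) central: |A| = 6, |A ∩ B| = 5; needs |A ∖ B| = 1 — true.
(d) north: |A| = 9, |A ∩ B| = 6; needs |A ∩ B| / |A| ≤ 2/3 — true.
(e) west: |A| = 6, |A ∩ B| = 2; needs |A ∩ B| / |A| ≥ 2/5 — false.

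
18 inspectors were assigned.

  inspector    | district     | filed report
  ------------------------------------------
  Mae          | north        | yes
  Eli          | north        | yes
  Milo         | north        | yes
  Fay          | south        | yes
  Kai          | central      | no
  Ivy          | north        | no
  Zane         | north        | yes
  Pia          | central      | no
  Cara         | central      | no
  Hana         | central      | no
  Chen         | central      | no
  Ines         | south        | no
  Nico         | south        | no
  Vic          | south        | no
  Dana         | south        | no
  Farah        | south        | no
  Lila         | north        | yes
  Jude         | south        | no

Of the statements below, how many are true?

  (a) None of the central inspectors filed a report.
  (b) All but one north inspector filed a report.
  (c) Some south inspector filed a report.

3

(a) central: |A| = 5, |A ∩ B| = 0; needs A ∩ B = ∅ (|A ∩ B| = 0) — true.
(b) north: |A| = 6, |A ∩ B| = 5; needs |A ∖ B| = 1 — true.
(c) south: |A| = 7, |A ∩ B| = 1; needs A ∩ B ≠ ∅ (|A ∩ B| ≥ 1) — true.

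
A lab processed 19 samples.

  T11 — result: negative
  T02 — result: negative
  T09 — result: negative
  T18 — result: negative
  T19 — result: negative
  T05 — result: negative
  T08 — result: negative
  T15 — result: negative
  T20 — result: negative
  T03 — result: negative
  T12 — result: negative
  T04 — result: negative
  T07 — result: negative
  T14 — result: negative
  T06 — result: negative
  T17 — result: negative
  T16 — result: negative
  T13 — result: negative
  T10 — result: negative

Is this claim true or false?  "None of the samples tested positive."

Truth condition: A ∩ B = ∅ (|A ∩ B| = 0).
|A| = 19, |A ∩ B| = 0, |A ∖ B| = 19.
So the statement is true.

True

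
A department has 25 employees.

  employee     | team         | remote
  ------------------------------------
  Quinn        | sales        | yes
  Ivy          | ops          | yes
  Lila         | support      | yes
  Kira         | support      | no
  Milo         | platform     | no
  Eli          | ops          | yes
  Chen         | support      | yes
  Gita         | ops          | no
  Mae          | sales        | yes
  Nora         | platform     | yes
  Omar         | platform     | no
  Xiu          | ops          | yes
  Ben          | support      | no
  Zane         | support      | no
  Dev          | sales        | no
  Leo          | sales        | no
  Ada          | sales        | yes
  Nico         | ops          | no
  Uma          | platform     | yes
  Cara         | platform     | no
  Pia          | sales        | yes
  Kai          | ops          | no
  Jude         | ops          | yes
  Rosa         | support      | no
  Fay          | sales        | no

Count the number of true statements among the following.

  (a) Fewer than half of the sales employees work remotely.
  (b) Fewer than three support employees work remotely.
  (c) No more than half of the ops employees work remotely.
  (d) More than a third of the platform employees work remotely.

(a) sales: |A| = 7, |A ∩ B| = 4; needs |A ∩ B| < |A ∖ B| — false.
(b) support: |A| = 6, |A ∩ B| = 2; needs |A ∩ B| < 3 — true.
(c) ops: |A| = 7, |A ∩ B| = 4; needs |A ∩ B| ≤ |A ∖ B| — false.
(d) platform: |A| = 5, |A ∩ B| = 2; needs |A ∩ B| / |A| > 1/3 — true.

2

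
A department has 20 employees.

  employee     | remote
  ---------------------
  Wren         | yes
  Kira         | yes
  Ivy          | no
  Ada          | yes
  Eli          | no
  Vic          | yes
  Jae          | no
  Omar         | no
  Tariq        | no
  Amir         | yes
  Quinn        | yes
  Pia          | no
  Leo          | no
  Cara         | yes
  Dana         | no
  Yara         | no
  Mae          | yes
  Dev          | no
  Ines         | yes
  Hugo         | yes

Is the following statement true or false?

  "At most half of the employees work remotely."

The determiner here denotes the relation: |A ∩ B| ≤ |A ∖ B|.
|A| = 20, |A ∩ B| = 10, |A ∖ B| = 10.
10 = 10, so the statement is true.

True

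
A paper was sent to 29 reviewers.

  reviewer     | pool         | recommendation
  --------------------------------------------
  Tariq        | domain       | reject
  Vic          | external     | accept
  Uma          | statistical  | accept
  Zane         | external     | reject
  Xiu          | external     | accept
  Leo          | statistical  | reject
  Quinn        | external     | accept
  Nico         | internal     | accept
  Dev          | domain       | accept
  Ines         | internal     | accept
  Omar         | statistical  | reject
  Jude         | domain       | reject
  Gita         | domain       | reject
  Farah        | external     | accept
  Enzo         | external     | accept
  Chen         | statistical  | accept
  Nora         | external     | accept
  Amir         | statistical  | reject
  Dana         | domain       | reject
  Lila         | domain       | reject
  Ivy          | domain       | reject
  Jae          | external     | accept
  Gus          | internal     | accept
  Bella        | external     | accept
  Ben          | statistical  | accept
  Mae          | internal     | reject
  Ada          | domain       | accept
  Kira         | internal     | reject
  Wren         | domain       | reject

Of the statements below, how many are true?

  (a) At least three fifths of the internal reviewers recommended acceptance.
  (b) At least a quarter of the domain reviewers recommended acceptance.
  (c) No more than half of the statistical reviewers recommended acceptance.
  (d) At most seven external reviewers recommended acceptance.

(a) internal: |A| = 5, |A ∩ B| = 3; needs |A ∩ B| / |A| ≥ 3/5 — true.
(b) domain: |A| = 9, |A ∩ B| = 2; needs |A ∩ B| / |A| ≥ 1/4 — false.
(c) statistical: |A| = 6, |A ∩ B| = 3; needs |A ∩ B| ≤ |A ∖ B| — true.
(d) external: |A| = 9, |A ∩ B| = 8; needs |A ∩ B| ≤ 7 — false.

2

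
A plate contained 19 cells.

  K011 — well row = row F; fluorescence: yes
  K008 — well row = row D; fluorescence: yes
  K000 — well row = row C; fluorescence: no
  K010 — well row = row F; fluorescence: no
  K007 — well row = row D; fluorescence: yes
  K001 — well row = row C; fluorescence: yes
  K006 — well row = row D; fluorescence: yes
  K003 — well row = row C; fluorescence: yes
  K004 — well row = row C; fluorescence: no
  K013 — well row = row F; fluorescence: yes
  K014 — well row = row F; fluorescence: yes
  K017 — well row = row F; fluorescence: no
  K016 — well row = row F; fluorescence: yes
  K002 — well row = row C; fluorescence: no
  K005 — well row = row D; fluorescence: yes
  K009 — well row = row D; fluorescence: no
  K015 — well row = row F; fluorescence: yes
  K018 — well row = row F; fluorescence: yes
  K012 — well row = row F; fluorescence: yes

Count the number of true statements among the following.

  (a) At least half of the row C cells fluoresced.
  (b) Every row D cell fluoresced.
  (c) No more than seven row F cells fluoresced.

(a) row C: |A| = 5, |A ∩ B| = 2; needs |A ∩ B| ≥ |A ∖ B| — false.
(b) row D: |A| = 5, |A ∩ B| = 4; needs A ⊆ B, i.e. every element of A is in B (|A ∖ B| = 0) — false.
(c) row F: |A| = 9, |A ∩ B| = 7; needs |A ∩ B| ≤ 7 — true.

1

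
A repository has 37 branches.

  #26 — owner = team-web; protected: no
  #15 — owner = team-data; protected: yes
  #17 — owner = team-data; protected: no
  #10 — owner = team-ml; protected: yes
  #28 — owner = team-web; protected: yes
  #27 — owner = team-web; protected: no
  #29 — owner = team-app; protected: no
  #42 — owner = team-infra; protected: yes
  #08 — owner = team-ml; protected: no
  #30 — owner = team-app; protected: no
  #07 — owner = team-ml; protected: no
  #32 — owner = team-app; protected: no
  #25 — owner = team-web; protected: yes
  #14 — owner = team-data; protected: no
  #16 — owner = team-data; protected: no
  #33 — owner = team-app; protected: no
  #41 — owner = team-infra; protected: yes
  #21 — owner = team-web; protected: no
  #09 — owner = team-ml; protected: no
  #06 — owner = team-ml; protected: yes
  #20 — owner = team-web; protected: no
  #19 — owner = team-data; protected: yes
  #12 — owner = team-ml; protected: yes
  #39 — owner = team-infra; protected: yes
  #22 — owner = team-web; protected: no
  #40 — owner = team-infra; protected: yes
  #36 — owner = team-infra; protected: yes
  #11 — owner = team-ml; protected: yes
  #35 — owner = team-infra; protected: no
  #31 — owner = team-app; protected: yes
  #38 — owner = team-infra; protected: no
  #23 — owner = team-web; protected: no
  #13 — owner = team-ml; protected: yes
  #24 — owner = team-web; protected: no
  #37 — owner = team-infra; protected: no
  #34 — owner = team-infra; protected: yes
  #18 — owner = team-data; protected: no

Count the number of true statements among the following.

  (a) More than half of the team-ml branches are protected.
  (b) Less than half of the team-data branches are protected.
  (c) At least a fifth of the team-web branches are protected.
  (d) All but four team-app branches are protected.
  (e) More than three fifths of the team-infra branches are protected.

(a) team-ml: |A| = 8, |A ∩ B| = 5; needs |A ∩ B| > |A ∖ B| — true.
(b) team-data: |A| = 6, |A ∩ B| = 2; needs |A ∩ B| < |A ∖ B| — true.
(c) team-web: |A| = 9, |A ∩ B| = 2; needs |A ∩ B| / |A| ≥ 1/5 — true.
(d) team-app: |A| = 5, |A ∩ B| = 1; needs |A ∖ B| = 4 — true.
(e) team-infra: |A| = 9, |A ∩ B| = 6; needs |A ∩ B| / |A| > 3/5 — true.

5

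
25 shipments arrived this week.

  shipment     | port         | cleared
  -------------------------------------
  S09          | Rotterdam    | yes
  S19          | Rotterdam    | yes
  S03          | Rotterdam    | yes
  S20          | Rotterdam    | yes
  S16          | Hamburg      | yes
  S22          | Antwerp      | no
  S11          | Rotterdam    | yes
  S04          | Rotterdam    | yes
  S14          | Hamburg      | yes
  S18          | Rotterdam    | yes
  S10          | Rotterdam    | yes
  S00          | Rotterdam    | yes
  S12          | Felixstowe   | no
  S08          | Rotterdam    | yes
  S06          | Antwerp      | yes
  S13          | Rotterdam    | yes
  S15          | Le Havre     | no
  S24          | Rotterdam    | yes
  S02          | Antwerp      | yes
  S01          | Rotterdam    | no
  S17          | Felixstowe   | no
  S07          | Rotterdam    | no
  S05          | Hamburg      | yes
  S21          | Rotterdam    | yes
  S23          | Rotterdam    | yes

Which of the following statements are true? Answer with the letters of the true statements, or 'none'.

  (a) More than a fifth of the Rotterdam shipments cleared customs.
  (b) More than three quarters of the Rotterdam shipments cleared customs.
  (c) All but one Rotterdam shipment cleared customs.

(a), (b)

|A| = 16, |A ∩ B| = 14, |A ∖ B| = 2.
(a) |A ∩ B| / |A| > 1/5: holds.
(b) |A ∩ B| / |A| > 3/4: holds.
(c) |A ∖ B| = 1: fails.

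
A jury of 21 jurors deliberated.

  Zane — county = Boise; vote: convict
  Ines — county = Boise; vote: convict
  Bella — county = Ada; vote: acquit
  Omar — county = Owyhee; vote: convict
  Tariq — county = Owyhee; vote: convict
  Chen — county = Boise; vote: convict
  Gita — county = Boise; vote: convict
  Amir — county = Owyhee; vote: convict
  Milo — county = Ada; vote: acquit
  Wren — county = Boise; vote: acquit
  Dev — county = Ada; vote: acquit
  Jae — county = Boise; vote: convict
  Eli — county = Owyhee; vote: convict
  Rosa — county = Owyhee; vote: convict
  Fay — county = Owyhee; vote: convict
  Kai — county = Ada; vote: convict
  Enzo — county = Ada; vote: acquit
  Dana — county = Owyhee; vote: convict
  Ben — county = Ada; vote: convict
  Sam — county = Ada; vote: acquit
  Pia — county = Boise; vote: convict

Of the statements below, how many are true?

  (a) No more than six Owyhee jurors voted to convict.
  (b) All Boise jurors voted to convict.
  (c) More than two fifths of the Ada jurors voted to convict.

0

(a) Owyhee: |A| = 7, |A ∩ B| = 7; needs |A ∩ B| ≤ 6 — false.
(b) Boise: |A| = 7, |A ∩ B| = 6; needs A ⊆ B, i.e. every element of A is in B (|A ∖ B| = 0) — false.
(c) Ada: |A| = 7, |A ∩ B| = 2; needs |A ∩ B| / |A| > 2/5 — false.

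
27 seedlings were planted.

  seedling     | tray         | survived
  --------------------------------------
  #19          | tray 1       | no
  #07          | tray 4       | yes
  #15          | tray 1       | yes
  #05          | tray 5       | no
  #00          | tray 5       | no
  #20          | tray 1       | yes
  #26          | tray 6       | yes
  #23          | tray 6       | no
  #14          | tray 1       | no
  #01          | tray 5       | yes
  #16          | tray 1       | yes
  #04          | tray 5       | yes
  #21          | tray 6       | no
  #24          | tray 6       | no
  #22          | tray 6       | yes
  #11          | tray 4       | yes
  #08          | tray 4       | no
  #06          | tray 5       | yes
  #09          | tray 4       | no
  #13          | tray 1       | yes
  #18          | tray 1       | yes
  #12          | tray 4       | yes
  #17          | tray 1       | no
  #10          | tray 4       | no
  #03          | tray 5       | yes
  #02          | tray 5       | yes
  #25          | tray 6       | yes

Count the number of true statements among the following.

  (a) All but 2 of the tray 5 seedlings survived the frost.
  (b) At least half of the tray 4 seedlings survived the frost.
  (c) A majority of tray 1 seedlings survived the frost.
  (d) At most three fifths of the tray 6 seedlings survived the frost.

(a) tray 5: |A| = 7, |A ∩ B| = 5; needs |A ∖ B| = 2 — true.
(b) tray 4: |A| = 6, |A ∩ B| = 3; needs |A ∩ B| ≥ |A ∖ B| — true.
(c) tray 1: |A| = 8, |A ∩ B| = 5; needs |A ∩ B| > |A ∖ B| — true.
(d) tray 6: |A| = 6, |A ∩ B| = 3; needs |A ∩ B| / |A| ≤ 3/5 — true.

4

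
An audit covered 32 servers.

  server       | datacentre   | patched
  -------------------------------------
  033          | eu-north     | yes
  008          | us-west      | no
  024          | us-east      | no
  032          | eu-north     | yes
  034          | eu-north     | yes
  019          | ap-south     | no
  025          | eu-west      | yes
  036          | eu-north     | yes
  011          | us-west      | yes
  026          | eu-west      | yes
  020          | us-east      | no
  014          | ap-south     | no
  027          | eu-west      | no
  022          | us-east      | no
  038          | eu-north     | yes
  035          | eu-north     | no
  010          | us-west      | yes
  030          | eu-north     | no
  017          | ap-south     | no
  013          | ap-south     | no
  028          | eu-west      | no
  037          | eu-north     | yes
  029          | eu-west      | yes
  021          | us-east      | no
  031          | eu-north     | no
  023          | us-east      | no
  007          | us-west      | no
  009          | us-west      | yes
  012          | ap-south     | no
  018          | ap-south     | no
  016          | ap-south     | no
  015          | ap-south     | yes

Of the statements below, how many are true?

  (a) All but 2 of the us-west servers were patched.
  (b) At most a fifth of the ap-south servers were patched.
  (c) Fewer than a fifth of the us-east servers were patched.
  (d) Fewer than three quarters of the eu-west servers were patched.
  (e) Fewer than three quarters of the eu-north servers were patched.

5

(a) us-west: |A| = 5, |A ∩ B| = 3; needs |A ∖ B| = 2 — true.
(b) ap-south: |A| = 8, |A ∩ B| = 1; needs |A ∩ B| / |A| ≤ 1/5 — true.
(c) us-east: |A| = 5, |A ∩ B| = 0; needs |A ∩ B| / |A| < 1/5 — true.
(d) eu-west: |A| = 5, |A ∩ B| = 3; needs |A ∩ B| / |A| < 3/4 — true.
(e) eu-north: |A| = 9, |A ∩ B| = 6; needs |A ∩ B| / |A| < 3/4 — true.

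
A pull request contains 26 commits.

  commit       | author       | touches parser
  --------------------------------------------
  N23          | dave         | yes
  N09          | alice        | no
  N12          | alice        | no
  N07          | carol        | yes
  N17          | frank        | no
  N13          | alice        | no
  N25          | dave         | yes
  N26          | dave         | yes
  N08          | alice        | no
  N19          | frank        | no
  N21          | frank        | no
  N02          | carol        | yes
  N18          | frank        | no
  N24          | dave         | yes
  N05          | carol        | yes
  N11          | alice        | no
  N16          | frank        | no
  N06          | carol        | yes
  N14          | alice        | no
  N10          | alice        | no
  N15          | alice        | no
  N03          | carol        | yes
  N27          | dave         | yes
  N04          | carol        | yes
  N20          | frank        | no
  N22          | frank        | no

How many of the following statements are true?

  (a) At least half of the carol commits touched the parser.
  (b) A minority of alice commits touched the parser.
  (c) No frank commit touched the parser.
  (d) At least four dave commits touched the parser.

4

(a) carol: |A| = 6, |A ∩ B| = 6; needs |A ∩ B| ≥ |A ∖ B| — true.
(b) alice: |A| = 8, |A ∩ B| = 0; needs |A ∩ B| < |A ∖ B| — true.
(c) frank: |A| = 7, |A ∩ B| = 0; needs A ∩ B = ∅ (|A ∩ B| = 0) — true.
(d) dave: |A| = 5, |A ∩ B| = 5; needs |A ∩ B| ≥ 4 — true.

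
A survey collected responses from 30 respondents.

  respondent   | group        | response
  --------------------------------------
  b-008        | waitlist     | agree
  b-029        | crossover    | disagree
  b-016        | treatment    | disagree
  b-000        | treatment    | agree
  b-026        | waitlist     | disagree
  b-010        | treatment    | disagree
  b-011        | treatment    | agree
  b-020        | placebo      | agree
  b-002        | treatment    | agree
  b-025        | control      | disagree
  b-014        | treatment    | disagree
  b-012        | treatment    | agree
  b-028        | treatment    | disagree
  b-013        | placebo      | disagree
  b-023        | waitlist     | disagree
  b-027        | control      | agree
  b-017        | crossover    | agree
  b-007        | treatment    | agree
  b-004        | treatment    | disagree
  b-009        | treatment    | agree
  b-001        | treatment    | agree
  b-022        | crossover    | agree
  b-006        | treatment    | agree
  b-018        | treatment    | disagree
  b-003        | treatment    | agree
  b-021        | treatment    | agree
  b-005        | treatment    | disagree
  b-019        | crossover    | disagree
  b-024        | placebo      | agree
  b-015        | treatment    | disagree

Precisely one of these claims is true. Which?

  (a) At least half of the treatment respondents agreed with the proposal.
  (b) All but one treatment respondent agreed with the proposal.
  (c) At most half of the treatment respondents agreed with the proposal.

(a)

|A| = 18, |A ∩ B| = 10, |A ∖ B| = 8.
(a) requires |A ∩ B| ≥ |A ∖ B|: true.
(b) requires |A ∖ B| = 1: false.
(c) requires |A ∩ B| ≤ |A ∖ B|: false.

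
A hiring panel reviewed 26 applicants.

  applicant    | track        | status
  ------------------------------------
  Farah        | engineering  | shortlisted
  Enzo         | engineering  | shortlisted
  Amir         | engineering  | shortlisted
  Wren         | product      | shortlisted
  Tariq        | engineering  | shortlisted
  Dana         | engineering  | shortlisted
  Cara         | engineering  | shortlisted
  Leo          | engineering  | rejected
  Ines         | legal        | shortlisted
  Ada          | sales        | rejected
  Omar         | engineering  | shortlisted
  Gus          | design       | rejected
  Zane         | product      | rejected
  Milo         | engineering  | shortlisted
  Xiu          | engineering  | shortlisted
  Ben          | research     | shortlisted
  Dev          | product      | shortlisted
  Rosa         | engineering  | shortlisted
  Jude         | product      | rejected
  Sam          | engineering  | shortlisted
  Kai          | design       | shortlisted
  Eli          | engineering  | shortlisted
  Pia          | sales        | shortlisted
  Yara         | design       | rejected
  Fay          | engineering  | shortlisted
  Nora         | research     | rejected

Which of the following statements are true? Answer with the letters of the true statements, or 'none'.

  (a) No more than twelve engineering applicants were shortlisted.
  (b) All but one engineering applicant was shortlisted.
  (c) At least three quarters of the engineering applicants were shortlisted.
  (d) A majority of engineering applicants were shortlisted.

(b), (c), (d)

|A| = 14, |A ∩ B| = 13, |A ∖ B| = 1.
(a) |A ∩ B| ≤ 12: fails.
(b) |A ∖ B| = 1: holds.
(c) |A ∩ B| / |A| ≥ 3/4: holds.
(d) |A ∩ B| > |A ∖ B|: holds.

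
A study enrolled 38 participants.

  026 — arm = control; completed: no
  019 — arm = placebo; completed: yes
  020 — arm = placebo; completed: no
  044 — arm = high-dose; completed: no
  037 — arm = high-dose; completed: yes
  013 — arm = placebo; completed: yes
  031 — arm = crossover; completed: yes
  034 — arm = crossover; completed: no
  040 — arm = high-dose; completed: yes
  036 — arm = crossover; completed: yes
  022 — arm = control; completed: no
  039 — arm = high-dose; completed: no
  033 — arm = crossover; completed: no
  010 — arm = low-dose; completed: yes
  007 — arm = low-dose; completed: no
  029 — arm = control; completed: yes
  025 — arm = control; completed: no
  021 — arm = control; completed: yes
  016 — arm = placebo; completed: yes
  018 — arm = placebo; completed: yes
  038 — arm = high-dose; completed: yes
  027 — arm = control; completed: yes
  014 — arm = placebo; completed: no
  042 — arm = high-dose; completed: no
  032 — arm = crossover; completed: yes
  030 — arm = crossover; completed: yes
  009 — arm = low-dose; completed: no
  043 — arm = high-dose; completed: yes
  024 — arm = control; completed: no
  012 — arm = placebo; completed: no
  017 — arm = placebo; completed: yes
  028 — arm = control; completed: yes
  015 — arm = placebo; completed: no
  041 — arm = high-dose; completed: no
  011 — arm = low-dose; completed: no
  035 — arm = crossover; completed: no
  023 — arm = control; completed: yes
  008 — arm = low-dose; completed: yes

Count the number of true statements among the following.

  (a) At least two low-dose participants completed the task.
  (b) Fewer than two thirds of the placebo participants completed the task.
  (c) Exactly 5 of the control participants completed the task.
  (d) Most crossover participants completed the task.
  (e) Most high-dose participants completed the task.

(a) low-dose: |A| = 5, |A ∩ B| = 2; needs |A ∩ B| ≥ 2 — true.
(b) placebo: |A| = 9, |A ∩ B| = 5; needs |A ∩ B| / |A| < 2/3 — true.
(c) control: |A| = 9, |A ∩ B| = 5; needs |A ∩ B| = 5 — true.
(d) crossover: |A| = 7, |A ∩ B| = 4; needs |A ∩ B| > |A ∖ B| — true.
(e) high-dose: |A| = 8, |A ∩ B| = 4; needs |A ∩ B| > |A ∖ B| — false.

4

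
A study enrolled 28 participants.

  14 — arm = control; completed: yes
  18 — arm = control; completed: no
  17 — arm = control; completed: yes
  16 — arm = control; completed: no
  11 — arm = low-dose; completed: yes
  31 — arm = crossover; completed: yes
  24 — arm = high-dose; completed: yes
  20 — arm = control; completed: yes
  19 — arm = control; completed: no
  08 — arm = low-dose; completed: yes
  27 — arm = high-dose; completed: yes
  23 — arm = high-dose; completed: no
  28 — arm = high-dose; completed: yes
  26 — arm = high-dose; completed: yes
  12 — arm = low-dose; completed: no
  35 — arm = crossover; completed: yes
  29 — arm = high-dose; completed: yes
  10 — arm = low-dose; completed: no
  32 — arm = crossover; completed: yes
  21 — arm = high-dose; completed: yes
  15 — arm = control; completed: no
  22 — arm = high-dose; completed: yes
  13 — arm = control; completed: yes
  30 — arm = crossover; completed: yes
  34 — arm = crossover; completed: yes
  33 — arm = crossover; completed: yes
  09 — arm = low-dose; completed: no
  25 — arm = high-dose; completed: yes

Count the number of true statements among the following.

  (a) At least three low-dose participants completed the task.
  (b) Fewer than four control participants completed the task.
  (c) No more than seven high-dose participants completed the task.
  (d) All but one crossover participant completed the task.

(a) low-dose: |A| = 5, |A ∩ B| = 2; needs |A ∩ B| ≥ 3 — false.
(b) control: |A| = 8, |A ∩ B| = 4; needs |A ∩ B| < 4 — false.
(c) high-dose: |A| = 9, |A ∩ B| = 8; needs |A ∩ B| ≤ 7 — false.
(d) crossover: |A| = 6, |A ∩ B| = 6; needs |A ∖ B| = 1 — false.

0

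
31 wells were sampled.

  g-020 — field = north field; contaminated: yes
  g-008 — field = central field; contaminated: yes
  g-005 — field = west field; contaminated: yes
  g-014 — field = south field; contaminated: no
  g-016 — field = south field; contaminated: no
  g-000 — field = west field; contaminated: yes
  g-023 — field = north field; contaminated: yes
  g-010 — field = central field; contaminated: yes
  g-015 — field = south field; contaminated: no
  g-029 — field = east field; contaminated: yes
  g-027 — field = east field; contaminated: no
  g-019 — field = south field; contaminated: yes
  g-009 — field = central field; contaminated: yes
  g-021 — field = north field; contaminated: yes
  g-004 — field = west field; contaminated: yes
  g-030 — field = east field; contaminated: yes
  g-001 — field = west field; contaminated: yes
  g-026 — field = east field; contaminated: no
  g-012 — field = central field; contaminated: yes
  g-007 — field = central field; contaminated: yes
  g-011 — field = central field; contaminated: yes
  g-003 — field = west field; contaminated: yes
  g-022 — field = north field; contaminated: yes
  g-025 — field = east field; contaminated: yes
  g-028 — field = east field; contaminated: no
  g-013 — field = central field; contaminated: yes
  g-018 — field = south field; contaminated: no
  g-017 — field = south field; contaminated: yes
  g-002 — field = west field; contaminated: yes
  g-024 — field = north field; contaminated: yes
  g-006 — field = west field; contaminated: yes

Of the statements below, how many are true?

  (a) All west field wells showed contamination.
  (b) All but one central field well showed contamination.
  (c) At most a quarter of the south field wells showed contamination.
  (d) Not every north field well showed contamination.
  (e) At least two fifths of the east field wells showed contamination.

(a) west field: |A| = 7, |A ∩ B| = 7; needs A ⊆ B, i.e. every element of A is in B (|A ∖ B| = 0) — true.
(b) central field: |A| = 7, |A ∩ B| = 7; needs |A ∖ B| = 1 — false.
(c) south field: |A| = 6, |A ∩ B| = 2; needs |A ∩ B| / |A| ≤ 1/4 — false.
(d) north field: |A| = 5, |A ∩ B| = 5; needs A ⊄ B (|A ∖ B| ≥ 1) — false.
(e) east field: |A| = 6, |A ∩ B| = 3; needs |A ∩ B| / |A| ≥ 2/5 — true.

2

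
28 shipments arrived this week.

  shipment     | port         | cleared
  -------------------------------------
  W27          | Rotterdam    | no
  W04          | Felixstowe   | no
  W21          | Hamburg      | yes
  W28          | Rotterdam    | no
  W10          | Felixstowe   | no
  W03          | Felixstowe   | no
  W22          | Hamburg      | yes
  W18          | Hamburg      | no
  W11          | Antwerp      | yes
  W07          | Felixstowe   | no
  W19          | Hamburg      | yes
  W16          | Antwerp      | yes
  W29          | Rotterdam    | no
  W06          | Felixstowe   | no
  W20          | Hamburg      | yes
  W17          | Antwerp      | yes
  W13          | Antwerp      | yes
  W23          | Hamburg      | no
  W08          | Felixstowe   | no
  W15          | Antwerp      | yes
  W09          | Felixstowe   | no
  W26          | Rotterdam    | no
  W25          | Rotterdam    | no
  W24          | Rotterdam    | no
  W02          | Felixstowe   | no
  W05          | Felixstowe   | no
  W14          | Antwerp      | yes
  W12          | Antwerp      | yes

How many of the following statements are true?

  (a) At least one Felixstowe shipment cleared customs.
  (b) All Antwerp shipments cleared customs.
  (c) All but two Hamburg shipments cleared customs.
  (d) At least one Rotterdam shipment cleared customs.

(a) Felixstowe: |A| = 9, |A ∩ B| = 0; needs A ∩ B ≠ ∅ (|A ∩ B| ≥ 1) — false.
(b) Antwerp: |A| = 7, |A ∩ B| = 7; needs A ⊆ B, i.e. every element of A is in B (|A ∖ B| = 0) — true.
(c) Hamburg: |A| = 6, |A ∩ B| = 4; needs |A ∖ B| = 2 — true.
(d) Rotterdam: |A| = 6, |A ∩ B| = 0; needs A ∩ B ≠ ∅ (|A ∩ B| ≥ 1) — false.

2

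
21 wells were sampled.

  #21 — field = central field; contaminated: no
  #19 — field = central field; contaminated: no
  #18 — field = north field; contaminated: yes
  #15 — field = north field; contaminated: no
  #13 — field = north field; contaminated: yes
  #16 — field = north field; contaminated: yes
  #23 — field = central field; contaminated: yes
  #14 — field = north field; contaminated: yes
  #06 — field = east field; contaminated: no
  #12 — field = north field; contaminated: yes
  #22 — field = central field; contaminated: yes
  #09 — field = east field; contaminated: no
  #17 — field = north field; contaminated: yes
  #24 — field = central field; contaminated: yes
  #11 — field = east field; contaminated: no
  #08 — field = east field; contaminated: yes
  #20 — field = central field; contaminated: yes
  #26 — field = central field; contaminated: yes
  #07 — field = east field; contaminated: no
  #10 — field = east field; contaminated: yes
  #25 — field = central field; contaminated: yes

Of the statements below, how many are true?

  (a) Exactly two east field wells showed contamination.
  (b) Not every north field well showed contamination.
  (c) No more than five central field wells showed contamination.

(a) east field: |A| = 6, |A ∩ B| = 2; needs |A ∩ B| = 2 — true.
(b) north field: |A| = 7, |A ∩ B| = 6; needs A ⊄ B (|A ∖ B| ≥ 1) — true.
(c) central field: |A| = 8, |A ∩ B| = 6; needs |A ∩ B| ≤ 5 — false.

2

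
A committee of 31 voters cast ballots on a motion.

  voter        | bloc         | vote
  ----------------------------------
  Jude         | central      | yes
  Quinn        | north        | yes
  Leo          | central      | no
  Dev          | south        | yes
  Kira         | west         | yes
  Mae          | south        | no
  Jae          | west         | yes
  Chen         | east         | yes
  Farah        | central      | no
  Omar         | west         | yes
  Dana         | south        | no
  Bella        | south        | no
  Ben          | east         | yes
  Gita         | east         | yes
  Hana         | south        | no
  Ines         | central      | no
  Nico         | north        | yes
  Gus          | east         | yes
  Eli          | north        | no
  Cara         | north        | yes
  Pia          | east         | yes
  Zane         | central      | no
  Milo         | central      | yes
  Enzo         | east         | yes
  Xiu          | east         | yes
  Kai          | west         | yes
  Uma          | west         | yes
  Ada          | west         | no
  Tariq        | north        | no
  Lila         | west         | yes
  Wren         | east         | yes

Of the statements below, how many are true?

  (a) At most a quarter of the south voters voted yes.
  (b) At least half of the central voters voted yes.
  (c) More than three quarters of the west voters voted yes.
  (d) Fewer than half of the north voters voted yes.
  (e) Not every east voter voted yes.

(a) south: |A| = 5, |A ∩ B| = 1; needs |A ∩ B| / |A| ≤ 1/4 — true.
(b) central: |A| = 6, |A ∩ B| = 2; needs |A ∩ B| ≥ |A ∖ B| — false.
(c) west: |A| = 7, |A ∩ B| = 6; needs |A ∩ B| / |A| > 3/4 — true.
(d) north: |A| = 5, |A ∩ B| = 3; needs |A ∩ B| < |A ∖ B| — false.
(e) east: |A| = 8, |A ∩ B| = 8; needs A ⊄ B (|A ∖ B| ≥ 1) — false.

2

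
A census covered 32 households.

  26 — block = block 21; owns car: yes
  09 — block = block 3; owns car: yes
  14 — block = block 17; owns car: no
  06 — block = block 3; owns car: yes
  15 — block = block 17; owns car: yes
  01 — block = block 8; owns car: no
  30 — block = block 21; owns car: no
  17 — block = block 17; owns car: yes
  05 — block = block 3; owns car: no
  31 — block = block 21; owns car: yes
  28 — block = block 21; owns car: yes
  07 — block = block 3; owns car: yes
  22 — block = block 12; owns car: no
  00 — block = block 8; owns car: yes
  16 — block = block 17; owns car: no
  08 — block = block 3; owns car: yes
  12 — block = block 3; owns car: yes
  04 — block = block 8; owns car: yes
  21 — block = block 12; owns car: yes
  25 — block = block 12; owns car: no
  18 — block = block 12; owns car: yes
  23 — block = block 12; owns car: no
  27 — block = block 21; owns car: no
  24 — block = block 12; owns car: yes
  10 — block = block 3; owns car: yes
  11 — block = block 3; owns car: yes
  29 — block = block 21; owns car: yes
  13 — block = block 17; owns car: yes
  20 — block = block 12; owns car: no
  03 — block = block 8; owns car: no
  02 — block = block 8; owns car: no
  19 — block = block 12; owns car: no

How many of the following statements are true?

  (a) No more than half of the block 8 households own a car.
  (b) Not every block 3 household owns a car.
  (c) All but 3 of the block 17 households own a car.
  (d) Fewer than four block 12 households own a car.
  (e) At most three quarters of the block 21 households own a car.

4

(a) block 8: |A| = 5, |A ∩ B| = 2; needs |A ∩ B| ≤ |A ∖ B| — true.
(b) block 3: |A| = 8, |A ∩ B| = 7; needs A ⊄ B (|A ∖ B| ≥ 1) — true.
(c) block 17: |A| = 5, |A ∩ B| = 3; needs |A ∖ B| = 3 — false.
(d) block 12: |A| = 8, |A ∩ B| = 3; needs |A ∩ B| < 4 — true.
(e) block 21: |A| = 6, |A ∩ B| = 4; needs |A ∩ B| / |A| ≤ 3/4 — true.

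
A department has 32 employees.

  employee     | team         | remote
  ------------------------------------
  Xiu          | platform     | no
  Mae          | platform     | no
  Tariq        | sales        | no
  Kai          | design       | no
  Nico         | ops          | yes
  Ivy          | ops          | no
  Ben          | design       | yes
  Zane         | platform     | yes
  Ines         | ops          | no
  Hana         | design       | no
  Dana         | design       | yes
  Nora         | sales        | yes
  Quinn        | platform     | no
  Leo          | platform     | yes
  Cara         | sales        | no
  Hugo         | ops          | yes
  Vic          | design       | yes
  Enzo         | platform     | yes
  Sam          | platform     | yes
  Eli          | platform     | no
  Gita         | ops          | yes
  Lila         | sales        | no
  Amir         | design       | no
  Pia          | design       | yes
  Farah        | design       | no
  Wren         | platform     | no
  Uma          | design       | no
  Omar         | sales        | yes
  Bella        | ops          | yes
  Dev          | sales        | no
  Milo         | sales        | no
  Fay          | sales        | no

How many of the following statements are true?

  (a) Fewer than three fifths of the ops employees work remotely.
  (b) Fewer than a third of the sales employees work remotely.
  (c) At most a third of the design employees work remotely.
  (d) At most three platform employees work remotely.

(a) ops: |A| = 6, |A ∩ B| = 4; needs |A ∩ B| / |A| < 3/5 — false.
(b) sales: |A| = 8, |A ∩ B| = 2; needs |A ∩ B| / |A| < 1/3 — true.
(c) design: |A| = 9, |A ∩ B| = 4; needs |A ∩ B| / |A| ≤ 1/3 — false.
(d) platform: |A| = 9, |A ∩ B| = 4; needs |A ∩ B| ≤ 3 — false.

1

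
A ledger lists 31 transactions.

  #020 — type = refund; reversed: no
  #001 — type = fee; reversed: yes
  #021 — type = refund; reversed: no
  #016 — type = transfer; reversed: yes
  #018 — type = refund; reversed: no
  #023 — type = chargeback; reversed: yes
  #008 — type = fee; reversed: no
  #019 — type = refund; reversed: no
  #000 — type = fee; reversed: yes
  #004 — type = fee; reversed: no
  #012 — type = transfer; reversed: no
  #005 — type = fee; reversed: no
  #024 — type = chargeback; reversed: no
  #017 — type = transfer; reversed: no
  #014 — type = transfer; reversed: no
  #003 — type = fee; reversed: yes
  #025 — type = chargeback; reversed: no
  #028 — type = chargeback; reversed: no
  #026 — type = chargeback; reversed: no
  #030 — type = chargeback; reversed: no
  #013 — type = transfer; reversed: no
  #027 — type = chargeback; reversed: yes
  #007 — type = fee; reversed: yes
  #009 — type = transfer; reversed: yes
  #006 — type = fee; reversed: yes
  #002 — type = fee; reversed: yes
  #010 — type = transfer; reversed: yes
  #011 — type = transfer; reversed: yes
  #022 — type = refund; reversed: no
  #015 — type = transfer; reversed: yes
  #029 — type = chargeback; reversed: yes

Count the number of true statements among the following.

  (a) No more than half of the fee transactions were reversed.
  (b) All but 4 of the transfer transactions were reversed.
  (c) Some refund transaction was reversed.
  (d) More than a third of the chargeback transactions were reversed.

2

(a) fee: |A| = 9, |A ∩ B| = 6; needs |A ∩ B| ≤ |A ∖ B| — false.
(b) transfer: |A| = 9, |A ∩ B| = 5; needs |A ∖ B| = 4 — true.
(c) refund: |A| = 5, |A ∩ B| = 0; needs A ∩ B ≠ ∅ (|A ∩ B| ≥ 1) — false.
(d) chargeback: |A| = 8, |A ∩ B| = 3; needs |A ∩ B| / |A| > 1/3 — true.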